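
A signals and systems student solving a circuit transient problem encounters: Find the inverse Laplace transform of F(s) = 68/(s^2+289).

Standard pair: w/(s^2+w^2) <-> sin(wt)*u(t)
Recognize w^2 = 289, so w = 17; numerator 68 = 4*17.
f(t) = 4*sin(17t)*u(t)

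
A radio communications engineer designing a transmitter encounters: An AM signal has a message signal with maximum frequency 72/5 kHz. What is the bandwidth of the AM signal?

In AM (double-sideband), the bandwidth is twice the message frequency.
BW = 2 * f_m = 2 * 72/5 kHz = 144/5 kHz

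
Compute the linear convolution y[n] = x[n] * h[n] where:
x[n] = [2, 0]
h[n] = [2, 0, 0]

y[n] = sum_k x[k]*h[n-k]. Output length = len(x) + len(h) - 1 = 2 + 3 - 1 = 4.
y[0] = 2*2 = 4
y[1] = 0*2 + 2*0 = 0
y[2] = 0*0 + 2*0 = 0
y[3] = 0*0 = 0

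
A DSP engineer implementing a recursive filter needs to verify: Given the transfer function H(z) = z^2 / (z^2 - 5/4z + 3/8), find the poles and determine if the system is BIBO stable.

Poles are roots of the denominator: z^2 - 5/4z + 3/8 = 0.
Quadratic formula: z = [-(-5/4) +/- sqrt((-5/4)^2 - 4*(3/8))] / 2
Discriminant = 25/16 - 3/2 = 1/16; sqrt = 1/4.
z = (5/4 +/- 1/4) / 2 => z = 3/4 or z = 1/2.
|p1| = 1/2, |p2| = 3/4.
For BIBO stability, all poles must lie inside the unit circle (|p| < 1).
System is STABLE since both |p| < 1.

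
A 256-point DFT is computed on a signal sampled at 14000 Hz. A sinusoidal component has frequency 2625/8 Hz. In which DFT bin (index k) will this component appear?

DFT frequency resolution = f_s/N = 14000/256 = 875/16 Hz
Bin index k = f_signal / resolution = 2625/8 / 875/16 = 6
The signal frequency 2625/8 Hz falls in DFT bin k = 6.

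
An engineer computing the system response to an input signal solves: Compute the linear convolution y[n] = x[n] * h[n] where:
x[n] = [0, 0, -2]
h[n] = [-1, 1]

y[n] = sum_k x[k]*h[n-k]. Output length = len(x) + len(h) - 1 = 3 + 2 - 1 = 4.
y[0] = 0*-1 = 0
y[1] = 0*-1 + 0*1 = 0
y[2] = -2*-1 + 0*1 = 2
y[3] = -2*1 = -2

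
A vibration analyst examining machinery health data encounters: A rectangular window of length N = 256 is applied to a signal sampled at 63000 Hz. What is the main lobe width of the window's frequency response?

For a rectangular window of length N,
the main lobe width in frequency is 2*f_s/N.
= 2*63000/256 = 7875/16 Hz
This determines the minimum frequency separation for resolving two sinusoids.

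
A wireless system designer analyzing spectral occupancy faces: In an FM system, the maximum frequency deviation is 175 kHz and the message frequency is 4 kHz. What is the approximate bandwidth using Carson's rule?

Carson's rule: BW = 2*(delta_f + f_m)
= 2*(175 + 4) kHz = 358 kHz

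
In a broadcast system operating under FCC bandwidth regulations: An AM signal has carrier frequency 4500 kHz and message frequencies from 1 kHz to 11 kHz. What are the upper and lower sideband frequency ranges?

Upper sideband (USB) = fc + [fm_low, fm_high] = 4500 + [1, 11] = [4501, 4511] kHz
Lower sideband (LSB) = fc - [fm_high, fm_low] = 4500 - [11, 1] = [4489, 4499] kHz
Total occupied spectrum: 4489 kHz to 4511 kHz (plus carrier at 4500 kHz)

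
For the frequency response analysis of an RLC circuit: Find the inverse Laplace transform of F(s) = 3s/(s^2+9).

Standard pair: s/(s^2+w^2) <-> cos(wt)*u(t)
With k=3, w=3: f(t) = 3*cos(3t)*u(t)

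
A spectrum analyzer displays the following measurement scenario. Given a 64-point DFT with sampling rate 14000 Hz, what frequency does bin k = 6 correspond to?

The frequency of DFT bin k is: f_k = k * f_s / N
f_6 = 6 * 14000 / 64 = 2625/2 Hz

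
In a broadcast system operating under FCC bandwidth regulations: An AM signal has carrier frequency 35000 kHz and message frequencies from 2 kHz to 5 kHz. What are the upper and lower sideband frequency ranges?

Upper sideband (USB) = fc + [fm_low, fm_high] = 35000 + [2, 5] = [35002, 35005] kHz
Lower sideband (LSB) = fc - [fm_high, fm_low] = 35000 - [5, 2] = [34995, 34998] kHz
Total occupied spectrum: 34995 kHz to 35005 kHz (plus carrier at 35000 kHz)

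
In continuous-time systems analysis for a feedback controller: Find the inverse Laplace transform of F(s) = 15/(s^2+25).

Standard pair: w/(s^2+w^2) <-> sin(wt)*u(t)
Recognize w^2 = 25, so w = 5; numerator 15 = 3*5.
f(t) = 3*sin(5t)*u(t)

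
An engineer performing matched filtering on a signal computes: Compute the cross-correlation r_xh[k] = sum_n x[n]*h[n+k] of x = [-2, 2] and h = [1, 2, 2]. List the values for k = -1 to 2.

Both sequences indexed from 0 and zero outside their support.
Lags with overlap: k = -1 to 2.
  r_xh[-1] = x[1]*h[0] = 2
  r_xh[0] = x[0]*h[0] + x[1]*h[1] = 2
  r_xh[1] = x[0]*h[1] + x[1]*h[2] = 0
  r_xh[2] = x[0]*h[2] = -4
r_xh = [2, 2, 0, -4] (for k = -1, ..., 2)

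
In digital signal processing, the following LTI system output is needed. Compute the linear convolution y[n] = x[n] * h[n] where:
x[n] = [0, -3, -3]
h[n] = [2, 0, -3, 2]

y[n] = sum_k x[k]*h[n-k]. Output length = len(x) + len(h) - 1 = 3 + 4 - 1 = 6.
y[0] = 0*2 = 0
y[1] = -3*2 + 0*0 = -6
y[2] = -3*2 + -3*0 + 0*-3 = -6
y[3] = -3*0 + -3*-3 + 0*2 = 9
y[4] = -3*-3 + -3*2 = 3
y[5] = -3*2 = -6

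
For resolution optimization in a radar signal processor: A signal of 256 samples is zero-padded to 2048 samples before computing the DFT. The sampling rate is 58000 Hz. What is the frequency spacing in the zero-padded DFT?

Original DFT: N = 256, resolution = f_s/N = 58000/256 = 3625/16 Hz
Zero-padded DFT: N = 2048, resolution = f_s/N = 58000/2048 = 3625/128 Hz
Zero-padding interpolates the spectrum (finer frequency grid)
but does NOT improve the true spectral resolution (ability to resolve close frequencies).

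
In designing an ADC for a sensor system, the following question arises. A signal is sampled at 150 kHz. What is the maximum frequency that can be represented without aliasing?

The maximum frequency that can be represented without aliasing
is the Nyquist frequency: f_max = f_s / 2 = 150 kHz / 2 = 75 kHz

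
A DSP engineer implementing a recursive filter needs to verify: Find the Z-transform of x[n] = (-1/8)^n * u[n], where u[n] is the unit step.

The Z-transform of a^n * u[n] is z/(z-a) for |z| > |a|.
Here a = -1/8, so X(z) = z/(z - (-1/8)) = 8z/(8z + 1)
ROC: |z| > 1/8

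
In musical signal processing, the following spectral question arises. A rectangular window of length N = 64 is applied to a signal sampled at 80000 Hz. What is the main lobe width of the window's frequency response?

For a rectangular window of length N,
the main lobe width in frequency is 2*f_s/N.
= 2*80000/64 = 2500 Hz
This determines the minimum frequency separation for resolving two sinusoids.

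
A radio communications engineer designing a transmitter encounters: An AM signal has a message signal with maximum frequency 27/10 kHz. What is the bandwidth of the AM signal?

In AM (double-sideband), the bandwidth is twice the message frequency.
BW = 2 * f_m = 2 * 27/10 kHz = 27/5 kHz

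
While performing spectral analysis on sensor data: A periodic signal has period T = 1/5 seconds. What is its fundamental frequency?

The fundamental frequency is the reciprocal of the period.
f = 1/T = 1/(1/5) = 5 Hz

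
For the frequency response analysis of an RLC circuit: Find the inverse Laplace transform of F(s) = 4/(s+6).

Standard pair: k/(s+a) <-> k*e^(-at)*u(t)
With k=4, a=6: f(t) = 4*e^(-6t)*u(t)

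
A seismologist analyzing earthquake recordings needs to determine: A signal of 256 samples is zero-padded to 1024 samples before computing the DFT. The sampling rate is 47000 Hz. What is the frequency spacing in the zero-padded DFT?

Original DFT: N = 256, resolution = f_s/N = 47000/256 = 5875/32 Hz
Zero-padded DFT: N = 1024, resolution = f_s/N = 47000/1024 = 5875/128 Hz
Zero-padding interpolates the spectrum (finer frequency grid)
but does NOT improve the true spectral resolution (ability to resolve close frequencies).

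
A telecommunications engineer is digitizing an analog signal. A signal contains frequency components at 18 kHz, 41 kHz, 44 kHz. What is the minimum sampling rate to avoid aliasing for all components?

The highest frequency component is f_max = 44 kHz.
Nyquist rate = 2 * f_max = 2 * 44 kHz = 88 kHz.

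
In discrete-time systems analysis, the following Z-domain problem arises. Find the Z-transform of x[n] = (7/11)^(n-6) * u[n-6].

Time-shifting property: if X(z) = Z{x[n]}, then Z{x[n-d]} = z^(-d) * X(z)
X(z) = z/(z - 7/11) for x[n] = (7/11)^n * u[n]
Z{x[n-6]} = z^(-6) * z/(z - 7/11) = z^(-5)/(z - 7/11)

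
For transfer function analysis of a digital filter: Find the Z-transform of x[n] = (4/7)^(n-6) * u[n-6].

Time-shifting property: if X(z) = Z{x[n]}, then Z{x[n-d]} = z^(-d) * X(z)
X(z) = z/(z - 4/7) for x[n] = (4/7)^n * u[n]
Z{x[n-6]} = z^(-6) * z/(z - 4/7) = z^(-5)/(z - 4/7)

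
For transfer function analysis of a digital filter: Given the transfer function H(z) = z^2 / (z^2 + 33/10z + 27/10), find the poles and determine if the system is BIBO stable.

Poles are roots of the denominator: z^2 + 33/10z + 27/10 = 0.
Quadratic formula: z = [-(33/10) +/- sqrt((33/10)^2 - 4*(27/10))] / 2
Discriminant = 1089/100 - 54/5 = 9/100; sqrt = 3/10.
z = (-33/10 +/- 3/10) / 2 => z = -3/2 or z = -9/5.
|p1| = 3/2, |p2| = 9/5.
For BIBO stability, all poles must lie inside the unit circle (|p| < 1).
System is UNSTABLE since at least one |p| >= 1.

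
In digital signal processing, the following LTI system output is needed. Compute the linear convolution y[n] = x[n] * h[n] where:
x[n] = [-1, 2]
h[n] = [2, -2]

y[n] = sum_k x[k]*h[n-k]. Output length = len(x) + len(h) - 1 = 2 + 2 - 1 = 3.
y[0] = -1*2 = -2
y[1] = 2*2 + -1*-2 = 6
y[2] = 2*-2 = -4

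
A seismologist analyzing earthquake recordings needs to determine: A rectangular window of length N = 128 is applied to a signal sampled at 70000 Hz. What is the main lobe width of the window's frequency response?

For a rectangular window of length N,
the main lobe width in frequency is 2*f_s/N.
= 2*70000/128 = 4375/4 Hz
This determines the minimum frequency separation for resolving two sinusoids.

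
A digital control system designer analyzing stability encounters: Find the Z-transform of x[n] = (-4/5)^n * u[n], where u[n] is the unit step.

The Z-transform of a^n * u[n] is z/(z-a) for |z| > |a|.
Here a = -4/5, so X(z) = z/(z - (-4/5)) = 5z/(5z + 4)
ROC: |z| > 4/5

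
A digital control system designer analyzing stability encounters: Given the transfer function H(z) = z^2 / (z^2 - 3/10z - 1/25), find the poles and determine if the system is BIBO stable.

Poles are roots of the denominator: z^2 - 3/10z - 1/25 = 0.
Quadratic formula: z = [-(-3/10) +/- sqrt((-3/10)^2 - 4*(-1/25))] / 2
Discriminant = 9/100 + 4/25 = 1/4; sqrt = 1/2.
z = (3/10 +/- 1/2) / 2 => z = 2/5 or z = -1/10.
|p1| = 1/10, |p2| = 2/5.
For BIBO stability, all poles must lie inside the unit circle (|p| < 1).
System is STABLE since both |p| < 1.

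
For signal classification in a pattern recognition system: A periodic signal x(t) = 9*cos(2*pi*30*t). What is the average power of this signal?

Average power of A*cos(wt) is A^2/2.
P = 9^2 / 2 = 81/2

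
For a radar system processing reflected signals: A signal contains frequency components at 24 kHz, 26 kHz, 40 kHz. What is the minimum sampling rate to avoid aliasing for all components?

The highest frequency component is f_max = 40 kHz.
Nyquist rate = 2 * f_max = 2 * 40 kHz = 80 kHz.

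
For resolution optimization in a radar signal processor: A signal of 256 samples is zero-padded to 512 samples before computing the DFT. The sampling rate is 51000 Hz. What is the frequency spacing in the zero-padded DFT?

Original DFT: N = 256, resolution = f_s/N = 51000/256 = 6375/32 Hz
Zero-padded DFT: N = 512, resolution = f_s/N = 51000/512 = 6375/64 Hz
Zero-padding interpolates the spectrum (finer frequency grid)
but does NOT improve the true spectral resolution (ability to resolve close frequencies).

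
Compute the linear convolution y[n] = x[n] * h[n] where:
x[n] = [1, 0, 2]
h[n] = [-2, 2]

y[n] = sum_k x[k]*h[n-k]. Output length = len(x) + len(h) - 1 = 3 + 2 - 1 = 4.
y[0] = 1*-2 = -2
y[1] = 0*-2 + 1*2 = 2
y[2] = 2*-2 + 0*2 = -4
y[3] = 2*2 = 4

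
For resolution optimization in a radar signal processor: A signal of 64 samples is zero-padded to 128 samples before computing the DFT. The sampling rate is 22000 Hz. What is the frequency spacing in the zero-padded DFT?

Original DFT: N = 64, resolution = f_s/N = 22000/64 = 1375/4 Hz
Zero-padded DFT: N = 128, resolution = f_s/N = 22000/128 = 1375/8 Hz
Zero-padding interpolates the spectrum (finer frequency grid)
but does NOT improve the true spectral resolution (ability to resolve close frequencies).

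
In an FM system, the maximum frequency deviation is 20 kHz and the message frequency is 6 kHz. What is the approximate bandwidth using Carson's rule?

Carson's rule: BW = 2*(delta_f + f_m)
= 2*(20 + 6) kHz = 52 kHz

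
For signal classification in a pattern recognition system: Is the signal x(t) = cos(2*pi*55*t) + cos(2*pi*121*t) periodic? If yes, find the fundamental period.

f1 = 55 Hz, f2 = 121 Hz
Period T1 = 1/55, T2 = 1/121
Ratio T1/T2 = 121/55, which is rational.
The signal is periodic with fundamental period T = 1/GCD(55,121) = 1/11 s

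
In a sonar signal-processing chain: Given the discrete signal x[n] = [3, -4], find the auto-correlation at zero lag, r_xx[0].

The auto-correlation at zero lag r_xx[0] equals the signal energy.
r_xx[0] = sum of x[n]^2 = 3^2 + (-4)^2
= 9 + 16 = 25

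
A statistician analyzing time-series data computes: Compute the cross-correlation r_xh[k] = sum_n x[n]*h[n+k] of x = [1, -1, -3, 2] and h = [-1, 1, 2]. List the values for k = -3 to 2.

Both sequences indexed from 0 and zero outside their support.
Lags with overlap: k = -3 to 2.
  r_xh[-3] = x[3]*h[0] = -2
  r_xh[-2] = x[2]*h[0] + x[3]*h[1] = 5
  r_xh[-1] = x[1]*h[0] + x[2]*h[1] + x[3]*h[2] = 2
  r_xh[0] = x[0]*h[0] + x[1]*h[1] + x[2]*h[2] = -8
  r_xh[1] = x[0]*h[1] + x[1]*h[2] = -1
  r_xh[2] = x[0]*h[2] = 2
r_xh = [-2, 5, 2, -8, -1, 2] (for k = -3, ..., 2)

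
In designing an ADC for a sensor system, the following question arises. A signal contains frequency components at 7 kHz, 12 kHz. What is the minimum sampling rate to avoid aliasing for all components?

The highest frequency component is f_max = 12 kHz.
Nyquist rate = 2 * f_max = 2 * 12 kHz = 24 kHz.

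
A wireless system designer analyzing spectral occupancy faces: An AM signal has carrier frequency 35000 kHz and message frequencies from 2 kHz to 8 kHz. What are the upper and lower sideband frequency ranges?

Upper sideband (USB) = fc + [fm_low, fm_high] = 35000 + [2, 8] = [35002, 35008] kHz
Lower sideband (LSB) = fc - [fm_high, fm_low] = 35000 - [8, 2] = [34992, 34998] kHz
Total occupied spectrum: 34992 kHz to 35008 kHz (plus carrier at 35000 kHz)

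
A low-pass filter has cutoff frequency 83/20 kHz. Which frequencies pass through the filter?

A low-pass filter passes all frequencies below the cutoff frequency 83/20 kHz and attenuates higher frequencies.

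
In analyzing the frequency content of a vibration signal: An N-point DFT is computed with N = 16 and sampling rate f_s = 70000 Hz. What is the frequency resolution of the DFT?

DFT frequency resolution = f_s / N
= 70000 / 16 = 4375 Hz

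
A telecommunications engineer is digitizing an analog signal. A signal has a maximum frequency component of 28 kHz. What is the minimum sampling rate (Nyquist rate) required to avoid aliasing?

By the Nyquist-Shannon sampling theorem,
the minimum sampling rate (Nyquist rate) must be at least 2 * f_max.
Nyquist rate = 2 * 28 kHz = 56 kHz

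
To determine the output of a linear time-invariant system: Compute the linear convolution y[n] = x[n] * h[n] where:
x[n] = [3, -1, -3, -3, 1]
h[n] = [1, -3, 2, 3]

y[n] = sum_k x[k]*h[n-k]. Output length = len(x) + len(h) - 1 = 5 + 4 - 1 = 8.
y[0] = 3*1 = 3
y[1] = -1*1 + 3*-3 = -10
y[2] = -3*1 + -1*-3 + 3*2 = 6
y[3] = -3*1 + -3*-3 + -1*2 + 3*3 = 13
y[4] = 1*1 + -3*-3 + -3*2 + -1*3 = 1
y[5] = 1*-3 + -3*2 + -3*3 = -18
y[6] = 1*2 + -3*3 = -7
y[7] = 1*3 = 3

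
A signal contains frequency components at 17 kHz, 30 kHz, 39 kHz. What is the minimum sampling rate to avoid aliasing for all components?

The highest frequency component is f_max = 39 kHz.
Nyquist rate = 2 * f_max = 2 * 39 kHz = 78 kHz.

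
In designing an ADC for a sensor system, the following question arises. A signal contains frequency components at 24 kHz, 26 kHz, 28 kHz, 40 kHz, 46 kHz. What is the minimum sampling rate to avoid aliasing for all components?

The highest frequency component is f_max = 46 kHz.
Nyquist rate = 2 * f_max = 2 * 46 kHz = 92 kHz.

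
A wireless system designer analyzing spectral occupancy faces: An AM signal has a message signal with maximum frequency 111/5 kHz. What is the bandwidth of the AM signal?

In AM (double-sideband), the bandwidth is twice the message frequency.
BW = 2 * f_m = 2 * 111/5 kHz = 222/5 kHz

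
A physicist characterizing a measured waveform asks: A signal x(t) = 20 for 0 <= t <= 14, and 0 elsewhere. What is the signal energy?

Energy = integral of |x(t)|^2 dt over the signal duration
= 20^2 * 14 = 400 * 14 = 5600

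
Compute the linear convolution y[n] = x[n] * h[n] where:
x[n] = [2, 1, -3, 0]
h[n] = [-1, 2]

y[n] = sum_k x[k]*h[n-k]. Output length = len(x) + len(h) - 1 = 4 + 2 - 1 = 5.
y[0] = 2*-1 = -2
y[1] = 1*-1 + 2*2 = 3
y[2] = -3*-1 + 1*2 = 5
y[3] = 0*-1 + -3*2 = -6
y[4] = 0*2 = 0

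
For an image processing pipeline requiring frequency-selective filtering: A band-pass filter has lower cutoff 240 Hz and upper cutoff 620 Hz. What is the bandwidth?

Bandwidth = f_high - f_low
= 620 Hz - 240 Hz = 380 Hz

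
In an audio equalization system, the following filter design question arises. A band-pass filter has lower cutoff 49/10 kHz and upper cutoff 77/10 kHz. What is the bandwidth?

Bandwidth = f_high - f_low
= 77/10 kHz - 49/10 kHz = 14/5 kHz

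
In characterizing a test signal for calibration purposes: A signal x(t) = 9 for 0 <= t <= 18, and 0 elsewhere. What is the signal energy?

Energy = integral of |x(t)|^2 dt over the signal duration
= 9^2 * 18 = 81 * 18 = 1458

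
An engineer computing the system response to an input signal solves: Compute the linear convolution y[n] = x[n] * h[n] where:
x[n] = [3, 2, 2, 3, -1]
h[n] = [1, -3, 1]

y[n] = sum_k x[k]*h[n-k]. Output length = len(x) + len(h) - 1 = 5 + 3 - 1 = 7.
y[0] = 3*1 = 3
y[1] = 2*1 + 3*-3 = -7
y[2] = 2*1 + 2*-3 + 3*1 = -1
y[3] = 3*1 + 2*-3 + 2*1 = -1
y[4] = -1*1 + 3*-3 + 2*1 = -8
y[5] = -1*-3 + 3*1 = 6
y[6] = -1*1 = -1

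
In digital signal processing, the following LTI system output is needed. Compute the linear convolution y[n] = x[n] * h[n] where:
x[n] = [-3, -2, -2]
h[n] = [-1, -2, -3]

y[n] = sum_k x[k]*h[n-k]. Output length = len(x) + len(h) - 1 = 3 + 3 - 1 = 5.
y[0] = -3*-1 = 3
y[1] = -2*-1 + -3*-2 = 8
y[2] = -2*-1 + -2*-2 + -3*-3 = 15
y[3] = -2*-2 + -2*-3 = 10
y[4] = -2*-3 = 6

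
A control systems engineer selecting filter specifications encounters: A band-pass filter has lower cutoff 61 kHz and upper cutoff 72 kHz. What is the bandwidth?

Bandwidth = f_high - f_low
= 72 kHz - 61 kHz = 11 kHz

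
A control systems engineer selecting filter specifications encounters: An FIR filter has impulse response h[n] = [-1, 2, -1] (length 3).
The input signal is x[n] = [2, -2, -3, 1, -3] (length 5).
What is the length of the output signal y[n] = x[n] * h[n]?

For linear convolution, the output length is:
len(y) = len(x) + len(h) - 1 = 5 + 3 - 1 = 7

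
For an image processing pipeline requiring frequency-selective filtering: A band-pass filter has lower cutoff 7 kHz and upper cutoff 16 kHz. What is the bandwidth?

Bandwidth = f_high - f_low
= 16 kHz - 7 kHz = 9 kHz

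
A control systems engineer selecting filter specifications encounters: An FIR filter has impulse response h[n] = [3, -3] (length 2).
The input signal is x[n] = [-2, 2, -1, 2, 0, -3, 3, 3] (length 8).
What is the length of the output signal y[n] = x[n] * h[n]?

For linear convolution, the output length is:
len(y) = len(x) + len(h) - 1 = 8 + 2 - 1 = 9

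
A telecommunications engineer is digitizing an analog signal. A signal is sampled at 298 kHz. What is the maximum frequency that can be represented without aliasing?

The maximum frequency that can be represented without aliasing
is the Nyquist frequency: f_max = f_s / 2 = 298 kHz / 2 = 149 kHz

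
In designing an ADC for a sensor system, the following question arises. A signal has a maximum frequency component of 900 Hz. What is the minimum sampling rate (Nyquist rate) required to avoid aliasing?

By the Nyquist-Shannon sampling theorem,
the minimum sampling rate (Nyquist rate) must be at least 2 * f_max.
Nyquist rate = 2 * 900 Hz = 1800 Hz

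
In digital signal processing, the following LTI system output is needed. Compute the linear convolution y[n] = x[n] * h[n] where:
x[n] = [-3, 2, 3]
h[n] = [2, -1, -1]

y[n] = sum_k x[k]*h[n-k]. Output length = len(x) + len(h) - 1 = 3 + 3 - 1 = 5.
y[0] = -3*2 = -6
y[1] = 2*2 + -3*-1 = 7
y[2] = 3*2 + 2*-1 + -3*-1 = 7
y[3] = 3*-1 + 2*-1 = -5
y[4] = 3*-1 = -3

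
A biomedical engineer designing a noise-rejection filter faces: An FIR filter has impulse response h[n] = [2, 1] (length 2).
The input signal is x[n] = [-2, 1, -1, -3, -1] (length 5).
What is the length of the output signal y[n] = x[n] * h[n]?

For linear convolution, the output length is:
len(y) = len(x) + len(h) - 1 = 5 + 2 - 1 = 6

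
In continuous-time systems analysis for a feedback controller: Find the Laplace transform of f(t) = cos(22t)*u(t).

Standard pair: cos(wt)*u(t) <-> s/(s^2+w^2)
With w = 22: L{cos(22t)*u(t)} = s/(s^2+484)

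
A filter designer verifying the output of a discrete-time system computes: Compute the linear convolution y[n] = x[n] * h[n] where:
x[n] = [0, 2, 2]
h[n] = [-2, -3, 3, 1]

y[n] = sum_k x[k]*h[n-k]. Output length = len(x) + len(h) - 1 = 3 + 4 - 1 = 6.
y[0] = 0*-2 = 0
y[1] = 2*-2 + 0*-3 = -4
y[2] = 2*-2 + 2*-3 + 0*3 = -10
y[3] = 2*-3 + 2*3 + 0*1 = 0
y[4] = 2*3 + 2*1 = 8
y[5] = 2*1 = 2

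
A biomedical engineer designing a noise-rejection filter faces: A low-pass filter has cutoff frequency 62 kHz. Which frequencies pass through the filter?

A low-pass filter passes all frequencies below the cutoff frequency 62 kHz and attenuates higher frequencies.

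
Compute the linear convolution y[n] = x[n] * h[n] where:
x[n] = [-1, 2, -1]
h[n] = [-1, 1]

y[n] = sum_k x[k]*h[n-k]. Output length = len(x) + len(h) - 1 = 3 + 2 - 1 = 4.
y[0] = -1*-1 = 1
y[1] = 2*-1 + -1*1 = -3
y[2] = -1*-1 + 2*1 = 3
y[3] = -1*1 = -1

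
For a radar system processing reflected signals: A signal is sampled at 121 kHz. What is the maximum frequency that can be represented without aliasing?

The maximum frequency that can be represented without aliasing
is the Nyquist frequency: f_max = f_s / 2 = 121 kHz / 2 = 121/2 kHz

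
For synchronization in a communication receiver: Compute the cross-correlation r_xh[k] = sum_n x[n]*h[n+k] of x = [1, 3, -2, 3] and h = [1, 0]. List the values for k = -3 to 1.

Both sequences indexed from 0 and zero outside their support.
Lags with overlap: k = -3 to 1.
  r_xh[-3] = x[3]*h[0] = 3
  r_xh[-2] = x[2]*h[0] + x[3]*h[1] = -2
  r_xh[-1] = x[1]*h[0] + x[2]*h[1] = 3
  r_xh[0] = x[0]*h[0] + x[1]*h[1] = 1
  r_xh[1] = x[0]*h[1] = 0
r_xh = [3, -2, 3, 1, 0] (for k = -3, ..., 1)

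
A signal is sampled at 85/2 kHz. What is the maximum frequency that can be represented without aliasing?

The maximum frequency that can be represented without aliasing
is the Nyquist frequency: f_max = f_s / 2 = 85/2 kHz / 2 = 85/4 kHz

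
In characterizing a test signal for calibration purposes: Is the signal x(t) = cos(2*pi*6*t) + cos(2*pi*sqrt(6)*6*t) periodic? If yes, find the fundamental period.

f1 = 6 Hz, f2 = 6*sqrt(6) Hz
Ratio f2/f1 = sqrt(6), which is irrational.
Since the frequency ratio is irrational, no common period exists.
The signal is not periodic.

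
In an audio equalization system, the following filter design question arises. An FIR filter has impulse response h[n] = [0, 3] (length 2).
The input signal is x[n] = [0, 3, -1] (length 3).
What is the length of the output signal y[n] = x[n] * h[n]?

For linear convolution, the output length is:
len(y) = len(x) + len(h) - 1 = 3 + 2 - 1 = 4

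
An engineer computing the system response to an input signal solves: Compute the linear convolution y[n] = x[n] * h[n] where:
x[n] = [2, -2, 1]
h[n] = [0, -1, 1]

y[n] = sum_k x[k]*h[n-k]. Output length = len(x) + len(h) - 1 = 3 + 3 - 1 = 5.
y[0] = 2*0 = 0
y[1] = -2*0 + 2*-1 = -2
y[2] = 1*0 + -2*-1 + 2*1 = 4
y[3] = 1*-1 + -2*1 = -3
y[4] = 1*1 = 1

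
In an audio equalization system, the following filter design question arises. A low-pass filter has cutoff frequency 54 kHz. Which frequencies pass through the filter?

A low-pass filter passes all frequencies below the cutoff frequency 54 kHz and attenuates higher frequencies.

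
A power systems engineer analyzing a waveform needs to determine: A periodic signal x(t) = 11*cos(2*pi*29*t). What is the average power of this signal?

Average power of A*cos(wt) is A^2/2.
P = 11^2 / 2 = 121/2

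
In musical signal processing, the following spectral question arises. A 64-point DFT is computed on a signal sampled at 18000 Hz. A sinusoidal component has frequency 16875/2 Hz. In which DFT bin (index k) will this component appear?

DFT frequency resolution = f_s/N = 18000/64 = 1125/4 Hz
Bin index k = f_signal / resolution = 16875/2 / 1125/4 = 30
The signal frequency 16875/2 Hz falls in DFT bin k = 30.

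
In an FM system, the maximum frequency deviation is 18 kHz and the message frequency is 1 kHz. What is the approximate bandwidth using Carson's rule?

Carson's rule: BW = 2*(delta_f + f_m)
= 2*(18 + 1) kHz = 38 kHz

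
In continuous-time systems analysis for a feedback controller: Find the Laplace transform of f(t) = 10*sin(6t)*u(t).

Standard pair: sin(wt)*u(t) <-> w/(s^2+w^2)
With w = 6: L{10*sin(6t)*u(t)} = 60/(s^2+36)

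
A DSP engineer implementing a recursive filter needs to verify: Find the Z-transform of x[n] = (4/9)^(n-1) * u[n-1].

Time-shifting property: if X(z) = Z{x[n]}, then Z{x[n-d]} = z^(-d) * X(z)
X(z) = z/(z - 4/9) for x[n] = (4/9)^n * u[n]
Z{x[n-1]} = z^(-1) * z/(z - 4/9) = 1/(z - 4/9)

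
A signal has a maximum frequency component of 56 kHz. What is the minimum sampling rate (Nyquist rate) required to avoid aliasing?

By the Nyquist-Shannon sampling theorem,
the minimum sampling rate (Nyquist rate) must be at least 2 * f_max.
Nyquist rate = 2 * 56 kHz = 112 kHz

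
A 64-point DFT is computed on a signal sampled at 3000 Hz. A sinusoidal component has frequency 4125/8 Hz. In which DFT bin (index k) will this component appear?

DFT frequency resolution = f_s/N = 3000/64 = 375/8 Hz
Bin index k = f_signal / resolution = 4125/8 / 375/8 = 11
The signal frequency 4125/8 Hz falls in DFT bin k = 11.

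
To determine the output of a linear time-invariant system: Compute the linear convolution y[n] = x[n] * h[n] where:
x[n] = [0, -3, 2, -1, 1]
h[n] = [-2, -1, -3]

y[n] = sum_k x[k]*h[n-k]. Output length = len(x) + len(h) - 1 = 5 + 3 - 1 = 7.
y[0] = 0*-2 = 0
y[1] = -3*-2 + 0*-1 = 6
y[2] = 2*-2 + -3*-1 + 0*-3 = -1
y[3] = -1*-2 + 2*-1 + -3*-3 = 9
y[4] = 1*-2 + -1*-1 + 2*-3 = -7
y[5] = 1*-1 + -1*-3 = 2
y[6] = 1*-3 = -3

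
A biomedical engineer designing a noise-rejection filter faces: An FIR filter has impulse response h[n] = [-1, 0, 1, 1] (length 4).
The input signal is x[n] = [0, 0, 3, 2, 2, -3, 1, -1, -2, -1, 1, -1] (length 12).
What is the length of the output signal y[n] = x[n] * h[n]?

For linear convolution, the output length is:
len(y) = len(x) + len(h) - 1 = 12 + 4 - 1 = 15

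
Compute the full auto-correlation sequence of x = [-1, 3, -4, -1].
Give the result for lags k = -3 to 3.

r_xx[k] = sum_m x[m]*x[m+k], indexed from 0, for k = -3 to 3:
  r_xx[-3] = x[3]*x[0] = 1
  r_xx[-2] = x[2]*x[0] + x[3]*x[1] = 1
  r_xx[-1] = x[1]*x[0] + x[2]*x[1] + x[3]*x[2] = -11
  r_xx[0] = x[0]*x[0] + x[1]*x[1] + x[2]*x[2] + x[3]*x[3] = 27
  r_xx[1] = x[0]*x[1] + x[1]*x[2] + x[2]*x[3] = -11
  r_xx[2] = x[0]*x[2] + x[1]*x[3] = 1
  r_xx[3] = x[0]*x[3] = 1
r_xx = [1, 1, -11, 27, -11, 1, 1]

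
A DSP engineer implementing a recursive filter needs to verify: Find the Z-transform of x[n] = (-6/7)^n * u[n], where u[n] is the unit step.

The Z-transform of a^n * u[n] is z/(z-a) for |z| > |a|.
Here a = -6/7, so X(z) = z/(z - (-6/7)) = 7z/(7z + 6)
ROC: |z| > 6/7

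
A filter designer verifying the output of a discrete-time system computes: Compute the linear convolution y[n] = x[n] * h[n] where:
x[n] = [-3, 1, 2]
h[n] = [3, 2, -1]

y[n] = sum_k x[k]*h[n-k]. Output length = len(x) + len(h) - 1 = 3 + 3 - 1 = 5.
y[0] = -3*3 = -9
y[1] = 1*3 + -3*2 = -3
y[2] = 2*3 + 1*2 + -3*-1 = 11
y[3] = 2*2 + 1*-1 = 3
y[4] = 2*-1 = -2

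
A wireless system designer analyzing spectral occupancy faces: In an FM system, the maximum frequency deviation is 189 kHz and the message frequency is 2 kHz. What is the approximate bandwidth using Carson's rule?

Carson's rule: BW = 2*(delta_f + f_m)
= 2*(189 + 2) kHz = 382 kHz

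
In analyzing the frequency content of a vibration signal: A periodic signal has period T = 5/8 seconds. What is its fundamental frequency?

The fundamental frequency is the reciprocal of the period.
f = 1/T = 1/(5/8) = 8/5 Hz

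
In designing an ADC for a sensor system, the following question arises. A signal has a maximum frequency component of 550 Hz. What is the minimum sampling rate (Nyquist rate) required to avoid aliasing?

By the Nyquist-Shannon sampling theorem,
the minimum sampling rate (Nyquist rate) must be at least 2 * f_max.
Nyquist rate = 2 * 550 Hz = 1100 Hz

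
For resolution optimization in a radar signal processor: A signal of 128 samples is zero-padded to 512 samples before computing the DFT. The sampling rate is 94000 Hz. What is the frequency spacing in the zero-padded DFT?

Original DFT: N = 128, resolution = f_s/N = 94000/128 = 5875/8 Hz
Zero-padded DFT: N = 512, resolution = f_s/N = 94000/512 = 5875/32 Hz
Zero-padding interpolates the spectrum (finer frequency grid)
but does NOT improve the true spectral resolution (ability to resolve close frequencies).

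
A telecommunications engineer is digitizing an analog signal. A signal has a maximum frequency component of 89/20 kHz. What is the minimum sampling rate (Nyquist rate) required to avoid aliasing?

By the Nyquist-Shannon sampling theorem,
the minimum sampling rate (Nyquist rate) must be at least 2 * f_max.
Nyquist rate = 2 * 89/20 kHz = 89/10 kHz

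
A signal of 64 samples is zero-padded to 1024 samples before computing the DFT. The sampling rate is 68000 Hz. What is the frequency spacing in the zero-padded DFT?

Original DFT: N = 64, resolution = f_s/N = 68000/64 = 2125/2 Hz
Zero-padded DFT: N = 1024, resolution = f_s/N = 68000/1024 = 2125/32 Hz
Zero-padding interpolates the spectrum (finer frequency grid)
but does NOT improve the true spectral resolution (ability to resolve close frequencies).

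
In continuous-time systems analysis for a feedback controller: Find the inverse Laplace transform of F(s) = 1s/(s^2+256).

Standard pair: s/(s^2+w^2) <-> cos(wt)*u(t)
With k=1, w=16: f(t) = cos(16t)*u(t)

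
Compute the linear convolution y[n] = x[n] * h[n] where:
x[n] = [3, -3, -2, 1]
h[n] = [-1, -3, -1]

y[n] = sum_k x[k]*h[n-k]. Output length = len(x) + len(h) - 1 = 4 + 3 - 1 = 6.
y[0] = 3*-1 = -3
y[1] = -3*-1 + 3*-3 = -6
y[2] = -2*-1 + -3*-3 + 3*-1 = 8
y[3] = 1*-1 + -2*-3 + -3*-1 = 8
y[4] = 1*-3 + -2*-1 = -1
y[5] = 1*-1 = -1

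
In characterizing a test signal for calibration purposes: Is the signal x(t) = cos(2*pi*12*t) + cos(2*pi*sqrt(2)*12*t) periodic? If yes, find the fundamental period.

f1 = 12 Hz, f2 = 12*sqrt(2) Hz
Ratio f2/f1 = sqrt(2), which is irrational.
Since the frequency ratio is irrational, no common period exists.
The signal is not periodic.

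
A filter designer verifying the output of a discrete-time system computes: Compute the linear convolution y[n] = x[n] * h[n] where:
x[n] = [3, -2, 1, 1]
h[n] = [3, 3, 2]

y[n] = sum_k x[k]*h[n-k]. Output length = len(x) + len(h) - 1 = 4 + 3 - 1 = 6.
y[0] = 3*3 = 9
y[1] = -2*3 + 3*3 = 3
y[2] = 1*3 + -2*3 + 3*2 = 3
y[3] = 1*3 + 1*3 + -2*2 = 2
y[4] = 1*3 + 1*2 = 5
y[5] = 1*2 = 2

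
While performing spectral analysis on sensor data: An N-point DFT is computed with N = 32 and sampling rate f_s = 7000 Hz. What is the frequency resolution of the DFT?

DFT frequency resolution = f_s / N
= 7000 / 32 = 875/4 Hz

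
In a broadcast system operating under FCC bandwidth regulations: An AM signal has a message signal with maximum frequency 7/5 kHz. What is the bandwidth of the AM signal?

In AM (double-sideband), the bandwidth is twice the message frequency.
BW = 2 * f_m = 2 * 7/5 kHz = 14/5 kHz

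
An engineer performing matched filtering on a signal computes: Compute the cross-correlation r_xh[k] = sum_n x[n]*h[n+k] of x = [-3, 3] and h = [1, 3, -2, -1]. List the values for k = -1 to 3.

Both sequences indexed from 0 and zero outside their support.
Lags with overlap: k = -1 to 3.
  r_xh[-1] = x[1]*h[0] = 3
  r_xh[0] = x[0]*h[0] + x[1]*h[1] = 6
  r_xh[1] = x[0]*h[1] + x[1]*h[2] = -15
  r_xh[2] = x[0]*h[2] + x[1]*h[3] = 3
  r_xh[3] = x[0]*h[3] = 3
r_xh = [3, 6, -15, 3, 3] (for k = -1, ..., 3)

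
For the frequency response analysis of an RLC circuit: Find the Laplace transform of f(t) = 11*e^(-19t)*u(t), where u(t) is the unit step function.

Standard Laplace transform pair:
e^(-at)*u(t) <-> 1/(s+a)
With a = 19: L{11*e^(-19t)*u(t)} = 11/(s+19), ROC: Re(s) > -19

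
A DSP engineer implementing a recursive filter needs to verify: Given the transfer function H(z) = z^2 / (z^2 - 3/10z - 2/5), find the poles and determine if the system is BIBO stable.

Poles are roots of the denominator: z^2 - 3/10z - 2/5 = 0.
Quadratic formula: z = [-(-3/10) +/- sqrt((-3/10)^2 - 4*(-2/5))] / 2
Discriminant = 9/100 + 8/5 = 169/100; sqrt = 13/10.
z = (3/10 +/- 13/10) / 2 => z = 4/5 or z = -1/2.
|p1| = 1/2, |p2| = 4/5.
For BIBO stability, all poles must lie inside the unit circle (|p| < 1).
System is STABLE since both |p| < 1.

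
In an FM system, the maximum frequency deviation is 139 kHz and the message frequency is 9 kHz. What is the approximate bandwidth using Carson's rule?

Carson's rule: BW = 2*(delta_f + f_m)
= 2*(139 + 9) kHz = 296 kHz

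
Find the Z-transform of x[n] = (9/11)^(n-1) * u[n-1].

Time-shifting property: if X(z) = Z{x[n]}, then Z{x[n-d]} = z^(-d) * X(z)
X(z) = z/(z - 9/11) for x[n] = (9/11)^n * u[n]
Z{x[n-1]} = z^(-1) * z/(z - 9/11) = 1/(z - 9/11)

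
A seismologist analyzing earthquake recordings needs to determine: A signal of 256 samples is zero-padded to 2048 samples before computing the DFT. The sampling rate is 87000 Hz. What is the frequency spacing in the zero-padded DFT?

Original DFT: N = 256, resolution = f_s/N = 87000/256 = 10875/32 Hz
Zero-padded DFT: N = 2048, resolution = f_s/N = 87000/2048 = 10875/256 Hz
Zero-padding interpolates the spectrum (finer frequency grid)
but does NOT improve the true spectral resolution (ability to resolve close frequencies).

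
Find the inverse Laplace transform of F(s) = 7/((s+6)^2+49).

Standard pair: w/((s+a)^2+w^2) <-> e^(-at)*sin(wt)*u(t)
With a=6, w=7: f(t) = e^(-6t)*sin(7t)*u(t)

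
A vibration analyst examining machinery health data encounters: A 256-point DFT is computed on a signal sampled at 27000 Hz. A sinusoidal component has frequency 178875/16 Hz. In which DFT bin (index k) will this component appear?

DFT frequency resolution = f_s/N = 27000/256 = 3375/32 Hz
Bin index k = f_signal / resolution = 178875/16 / 3375/32 = 106
The signal frequency 178875/16 Hz falls in DFT bin k = 106.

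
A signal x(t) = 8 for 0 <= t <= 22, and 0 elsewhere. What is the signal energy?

Energy = integral of |x(t)|^2 dt over the signal duration
= 8^2 * 22 = 64 * 22 = 1408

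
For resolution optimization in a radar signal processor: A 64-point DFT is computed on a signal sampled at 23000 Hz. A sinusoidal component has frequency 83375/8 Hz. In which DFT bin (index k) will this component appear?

DFT frequency resolution = f_s/N = 23000/64 = 2875/8 Hz
Bin index k = f_signal / resolution = 83375/8 / 2875/8 = 29
The signal frequency 83375/8 Hz falls in DFT bin k = 29.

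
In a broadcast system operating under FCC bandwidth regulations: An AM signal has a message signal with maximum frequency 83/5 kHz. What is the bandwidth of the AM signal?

In AM (double-sideband), the bandwidth is twice the message frequency.
BW = 2 * f_m = 2 * 83/5 kHz = 166/5 kHz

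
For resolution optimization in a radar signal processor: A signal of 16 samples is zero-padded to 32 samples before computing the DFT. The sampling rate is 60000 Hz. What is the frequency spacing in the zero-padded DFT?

Original DFT: N = 16, resolution = f_s/N = 60000/16 = 3750 Hz
Zero-padded DFT: N = 32, resolution = f_s/N = 60000/32 = 1875 Hz
Zero-padding interpolates the spectrum (finer frequency grid)
but does NOT improve the true spectral resolution (ability to resolve close frequencies).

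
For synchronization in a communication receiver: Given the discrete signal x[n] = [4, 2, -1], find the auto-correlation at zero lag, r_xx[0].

The auto-correlation at zero lag r_xx[0] equals the signal energy.
r_xx[0] = sum of x[n]^2 = 4^2 + 2^2 + (-1)^2
= 16 + 4 + 1 = 21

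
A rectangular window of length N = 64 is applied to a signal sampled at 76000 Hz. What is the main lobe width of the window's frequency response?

For a rectangular window of length N,
the main lobe width in frequency is 2*f_s/N.
= 2*76000/64 = 2375 Hz
This determines the minimum frequency separation for resolving two sinusoids.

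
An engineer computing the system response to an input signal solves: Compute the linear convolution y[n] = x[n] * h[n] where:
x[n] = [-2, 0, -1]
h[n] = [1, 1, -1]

y[n] = sum_k x[k]*h[n-k]. Output length = len(x) + len(h) - 1 = 3 + 3 - 1 = 5.
y[0] = -2*1 = -2
y[1] = 0*1 + -2*1 = -2
y[2] = -1*1 + 0*1 + -2*-1 = 1
y[3] = -1*1 + 0*-1 = -1
y[4] = -1*-1 = 1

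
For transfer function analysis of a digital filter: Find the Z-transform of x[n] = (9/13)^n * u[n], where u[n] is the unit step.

The Z-transform of a^n * u[n] is z/(z-a) for |z| > |a|.
Here a = 9/13, so X(z) = z/(z - (9/13)) = 13z/(13z - 9)
ROC: |z| > 9/13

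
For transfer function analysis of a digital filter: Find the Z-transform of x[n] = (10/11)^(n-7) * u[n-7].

Time-shifting property: if X(z) = Z{x[n]}, then Z{x[n-d]} = z^(-d) * X(z)
X(z) = z/(z - 10/11) for x[n] = (10/11)^n * u[n]
Z{x[n-7]} = z^(-7) * z/(z - 10/11) = z^(-6)/(z - 10/11)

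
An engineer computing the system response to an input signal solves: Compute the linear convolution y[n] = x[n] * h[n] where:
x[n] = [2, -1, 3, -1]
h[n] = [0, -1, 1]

y[n] = sum_k x[k]*h[n-k]. Output length = len(x) + len(h) - 1 = 4 + 3 - 1 = 6.
y[0] = 2*0 = 0
y[1] = -1*0 + 2*-1 = -2
y[2] = 3*0 + -1*-1 + 2*1 = 3
y[3] = -1*0 + 3*-1 + -1*1 = -4
y[4] = -1*-1 + 3*1 = 4
y[5] = -1*1 = -1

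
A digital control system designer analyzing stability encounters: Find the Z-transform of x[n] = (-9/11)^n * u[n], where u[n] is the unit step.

The Z-transform of a^n * u[n] is z/(z-a) for |z| > |a|.
Here a = -9/11, so X(z) = z/(z - (-9/11)) = 11z/(11z + 9)
ROC: |z| > 9/11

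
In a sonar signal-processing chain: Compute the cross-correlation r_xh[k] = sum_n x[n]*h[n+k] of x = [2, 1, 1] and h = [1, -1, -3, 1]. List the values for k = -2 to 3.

Both sequences indexed from 0 and zero outside their support.
Lags with overlap: k = -2 to 3.
  r_xh[-2] = x[2]*h[0] = 1
  r_xh[-1] = x[1]*h[0] + x[2]*h[1] = 0
  r_xh[0] = x[0]*h[0] + x[1]*h[1] + x[2]*h[2] = -2
  r_xh[1] = x[0]*h[1] + x[1]*h[2] + x[2]*h[3] = -4
  r_xh[2] = x[0]*h[2] + x[1]*h[3] = -5
  r_xh[3] = x[0]*h[3] = 2
r_xh = [1, 0, -2, -4, -5, 2] (for k = -2, ..., 3)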